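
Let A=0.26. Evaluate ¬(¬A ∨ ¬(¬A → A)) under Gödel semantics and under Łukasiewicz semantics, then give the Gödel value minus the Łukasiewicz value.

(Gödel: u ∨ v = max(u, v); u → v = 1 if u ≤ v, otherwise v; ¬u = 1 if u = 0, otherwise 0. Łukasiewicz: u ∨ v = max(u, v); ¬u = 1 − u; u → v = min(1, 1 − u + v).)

Gödel evaluation:
  ¬A: Gödel ¬ of 0.26 = 0 (operand ≠ 0)
  ¬A: Gödel ¬ of 0.26 = 0 (operand ≠ 0)
  (¬A → A): 0 ≤ 0.26, so result = 1
  ¬(¬A → A): Gödel ¬ of 1 = 0 (operand ≠ 0)
  (¬A ∨ ¬(¬A → A)) = max(0, 0) = 0
  ¬(¬A ∨ ¬(¬A → A)): Gödel ¬ of 0 = 1 (operand is 0)
  Gödel value = 1
Łukasiewicz evaluation:
  ¬A: Łukasiewicz ¬ gives 1 − 0.26 = 0.74
  ¬A: Łukasiewicz ¬ gives 1 − 0.26 = 0.74
  (¬A → A): min(1, 1 − 0.74 + 0.26) = 0.52
  ¬(¬A → A): Łukasiewicz ¬ gives 1 − 0.52 = 0.48
  (¬A ∨ ¬(¬A → A)) = max(0.74, 0.48) = 0.74
  ¬(¬A ∨ ¬(¬A → A)): Łukasiewicz ¬ gives 1 − 0.74 = 0.26
  Łukasiewicz value = 0.26
Difference: 1 − 0.26 = 0.74

0.74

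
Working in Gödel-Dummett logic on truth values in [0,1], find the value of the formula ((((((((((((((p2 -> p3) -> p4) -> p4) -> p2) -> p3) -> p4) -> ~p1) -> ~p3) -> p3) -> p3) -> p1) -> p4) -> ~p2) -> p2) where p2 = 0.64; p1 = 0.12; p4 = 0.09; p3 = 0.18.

(p2 -> p3): 0.64 > 0.18, so result = 0.18
((p2 -> p3) -> p4): 0.18 > 0.09, so result = 0.09
(((p2 -> p3) -> p4) -> p4): 0.09 ≤ 0.09, so result = 1
((((p2 -> p3) -> p4) -> p4) -> p2): 1 > 0.64, so result = 0.64
(((((p2 -> p3) -> p4) -> p4) -> p2) -> p3): 0.64 > 0.18, so result = 0.18
((((((p2 -> p3) -> p4) -> p4) -> p2) -> p3) -> p4): 0.18 > 0.09, so result = 0.09
~p1: Gödel ¬ of 0.12 = 0 (operand ≠ 0)
(((((((p2 -> p3) -> p4) -> p4) -> p2) -> p3) -> p4) -> ~p1): 0.09 > 0, so result = 0
~p3: Gödel ¬ of 0.18 = 0 (operand ≠ 0)
((((((((p2 -> p3) -> p4) -> p4) -> p2) -> p3) -> p4) -> ~p1) -> ~p3): 0 ≤ 0, so result = 1
(((((((((p2 -> p3) -> p4) -> p4) -> p2) -> p3) -> p4) -> ~p1) -> ~p3) -> p3): 1 > 0.18, so result = 0.18
((((((((((p2 -> p3) -> p4) -> p4) -> p2) -> p3) -> p4) -> ~p1) -> ~p3) -> p3) -> p3): 0.18 ≤ 0.18, so result = 1
(((((((((((p2 -> p3) -> p4) -> p4) -> p2) -> p3) -> p4) -> ~p1) -> ~p3) -> p3) -> p3) -> p1): 1 > 0.12, so result = 0.12
((((((((((((p2 -> p3) -> p4) -> p4) -> p2) -> p3) -> p4) -> ~p1) -> ~p3) -> p3) -> p3) -> p1) -> p4): 0.12 > 0.09, so result = 0.09
~p2: Gödel ¬ of 0.64 = 0 (operand ≠ 0)
(((((((((((((p2 -> p3) -> p4) -> p4) -> p2) -> p3) -> p4) -> ~p1) -> ~p3) -> p3) -> p3) -> p1) -> p4) -> ~p2): 0.09 > 0, so result = 0
((((((((((((((p2 -> p3) -> p4) -> p4) -> p2) -> p3) -> p4) -> ~p1) -> ~p3) -> p3) -> p3) -> p1) -> p4) -> ~p2) -> p2): 0 ≤ 0.64, so result = 1

1.00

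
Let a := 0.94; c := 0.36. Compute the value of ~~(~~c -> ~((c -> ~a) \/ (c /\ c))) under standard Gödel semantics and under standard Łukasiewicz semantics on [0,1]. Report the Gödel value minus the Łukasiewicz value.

Gödel evaluation:
  ~c: Gödel ¬ of 0.36 = 0 (operand ≠ 0)
  ~~c: Gödel ¬ of 0 = 1 (operand is 0)
  ~a: Gödel ¬ of 0.94 = 0 (operand ≠ 0)
  (c -> ~a): 0.36 > 0, so result = 0
  (c /\ c) = min(0.36, 0.36) = 0.36
  ((c -> ~a) \/ (c /\ c)) = max(0, 0.36) = 0.36
  ~((c -> ~a) \/ (c /\ c)): Gödel ¬ of 0.36 = 0 (operand ≠ 0)
  (~~c -> ~((c -> ~a) \/ (c /\ c))): 1 > 0, so result = 0
  ~(~~c -> ~((c -> ~a) \/ (c /\ c))): Gödel ¬ of 0 = 1 (operand is 0)
  ~~(~~c -> ~((c -> ~a) \/ (c /\ c))): Gödel ¬ of 1 = 0 (operand ≠ 0)
  Gödel value = 0
Łukasiewicz evaluation:
  ~c: Łukasiewicz ¬ gives 1 − 0.36 = 0.64
  ~~c: Łukasiewicz ¬ gives 1 − 0.64 = 0.36
  ~a: Łukasiewicz ¬ gives 1 − 0.94 = 0.06
  (c -> ~a): min(1, 1 − 0.36 + 0.06) = 0.7
  (c /\ c) = min(0.36, 0.36) = 0.36
  ((c -> ~a) \/ (c /\ c)) = max(0.7, 0.36) = 0.7
  ~((c -> ~a) \/ (c /\ c)): Łukasiewicz ¬ gives 1 − 0.7 = 0.3
  (~~c -> ~((c -> ~a) \/ (c /\ c))): min(1, 1 − 0.36 + 0.3) = 0.94
  ~(~~c -> ~((c -> ~a) \/ (c /\ c))): Łukasiewicz ¬ gives 1 − 0.94 = 0.06
  ~~(~~c -> ~((c -> ~a) \/ (c /\ c))): Łukasiewicz ¬ gives 1 − 0.06 = 0.94
  Łukasiewicz value = 0.94
Difference: 0 − 0.94 = -0.94

-0.94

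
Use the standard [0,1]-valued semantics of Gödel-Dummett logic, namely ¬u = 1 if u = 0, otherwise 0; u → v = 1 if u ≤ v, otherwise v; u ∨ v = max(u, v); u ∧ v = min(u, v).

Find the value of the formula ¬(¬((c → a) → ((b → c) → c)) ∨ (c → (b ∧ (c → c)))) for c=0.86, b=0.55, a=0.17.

0.00

(c → a): 0.86 > 0.17, so result = 0.17
(b → c): 0.55 ≤ 0.86, so result = 1
((b → c) → c): 1 > 0.86, so result = 0.86
((c → a) → ((b → c) → c)): 0.17 ≤ 0.86, so result = 1
¬((c → a) → ((b → c) → c)): Gödel ¬ of 1 = 0 (operand ≠ 0)
(c → c): 0.86 ≤ 0.86, so result = 1
(b ∧ (c → c)) = min(0.55, 1) = 0.55
(c → (b ∧ (c → c))): 0.86 > 0.55, so result = 0.55
(¬((c → a) → ((b → c) → c)) ∨ (c → (b ∧ (c → c)))) = max(0, 0.55) = 0.55
¬(¬((c → a) → ((b → c) → c)) ∨ (c → (b ∧ (c → c)))): Gödel ¬ of 0.55 = 0 (operand ≠ 0)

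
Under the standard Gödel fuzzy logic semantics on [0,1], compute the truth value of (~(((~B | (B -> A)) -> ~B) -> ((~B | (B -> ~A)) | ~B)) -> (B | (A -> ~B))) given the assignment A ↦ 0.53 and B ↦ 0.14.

1.00

~B: Gödel ¬ of 0.14 = 0 (operand ≠ 0)
(B -> A): 0.14 ≤ 0.53, so result = 1
(~B | (B -> A)) = max(0, 1) = 1
~B: Gödel ¬ of 0.14 = 0 (operand ≠ 0)
((~B | (B -> A)) -> ~B): 1 > 0, so result = 0
~B: Gödel ¬ of 0.14 = 0 (operand ≠ 0)
~A: Gödel ¬ of 0.53 = 0 (operand ≠ 0)
(B -> ~A): 0.14 > 0, so result = 0
(~B | (B -> ~A)) = max(0, 0) = 0
~B: Gödel ¬ of 0.14 = 0 (operand ≠ 0)
((~B | (B -> ~A)) | ~B) = max(0, 0) = 0
(((~B | (B -> A)) -> ~B) -> ((~B | (B -> ~A)) | ~B)): 0 ≤ 0, so result = 1
~(((~B | (B -> A)) -> ~B) -> ((~B | (B -> ~A)) | ~B)): Gödel ¬ of 1 = 0 (operand ≠ 0)
~B: Gödel ¬ of 0.14 = 0 (operand ≠ 0)
(A -> ~B): 0.53 > 0, so result = 0
(B | (A -> ~B)) = max(0.14, 0) = 0.14
(~(((~B | (B -> A)) -> ~B) -> ((~B | (B -> ~A)) | ~B)) -> (B | (A -> ~B))): 0 ≤ 0.14, so result = 1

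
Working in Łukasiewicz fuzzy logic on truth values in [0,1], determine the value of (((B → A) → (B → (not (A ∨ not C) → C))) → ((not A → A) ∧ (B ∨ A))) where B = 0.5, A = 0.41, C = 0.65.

0.50

(B → A): min(1, 1 − 0.5 + 0.41) = 0.91
not C: Łukasiewicz ¬ gives 1 − 0.65 = 0.35
(A ∨ not C) = max(0.41, 0.35) = 0.41
not (A ∨ not C): Łukasiewicz ¬ gives 1 − 0.41 = 0.59
(not (A ∨ not C) → C): min(1, 1 − 0.59 + 0.65) = 1
(B → (not (A ∨ not C) → C)): min(1, 1 − 0.5 + 1) = 1
((B → A) → (B → (not (A ∨ not C) → C))): min(1, 1 − 0.91 + 1) = 1
not A: Łukasiewicz ¬ gives 1 − 0.41 = 0.59
(not A → A): min(1, 1 − 0.59 + 0.41) = 0.82
(B ∨ A) = max(0.5, 0.41) = 0.5
((not A → A) ∧ (B ∨ A)) = min(0.82, 0.5) = 0.5
(((B → A) → (B → (not (A ∨ not C) → C))) → ((not A → A) ∧ (B ∨ A))): min(1, 1 − 1 + 0.5) = 0.5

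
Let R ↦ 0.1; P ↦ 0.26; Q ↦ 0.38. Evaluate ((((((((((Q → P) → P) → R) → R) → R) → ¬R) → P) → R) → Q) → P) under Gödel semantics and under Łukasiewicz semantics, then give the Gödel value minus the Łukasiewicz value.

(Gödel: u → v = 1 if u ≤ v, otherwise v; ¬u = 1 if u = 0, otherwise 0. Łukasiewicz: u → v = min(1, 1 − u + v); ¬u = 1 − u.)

-0.46

Gödel evaluation:
  (Q → P): 0.38 > 0.26, so result = 0.26
  ((Q → P) → P): 0.26 ≤ 0.26, so result = 1
  (((Q → P) → P) → R): 1 > 0.1, so result = 0.1
  ((((Q → P) → P) → R) → R): 0.1 ≤ 0.1, so result = 1
  (((((Q → P) → P) → R) → R) → R): 1 > 0.1, so result = 0.1
  ¬R: Gödel ¬ of 0.1 = 0 (operand ≠ 0)
  ((((((Q → P) → P) → R) → R) → R) → ¬R): 0.1 > 0, so result = 0
  (((((((Q → P) → P) → R) → R) → R) → ¬R) → P): 0 ≤ 0.26, so result = 1
  ((((((((Q → P) → P) → R) → R) → R) → ¬R) → P) → R): 1 > 0.1, so result = 0.1
  (((((((((Q → P) → P) → R) → R) → R) → ¬R) → P) → R) → Q): 0.1 ≤ 0.38, so result = 1
  ((((((((((Q → P) → P) → R) → R) → R) → ¬R) → P) → R) → Q) → P): 1 > 0.26, so result = 0.26
  Gödel value = 0.26
Łukasiewicz evaluation:
  (Q → P): min(1, 1 − 0.38 + 0.26) = 0.88
  ((Q → P) → P): min(1, 1 − 0.88 + 0.26) = 0.38
  (((Q → P) → P) → R): min(1, 1 − 0.38 + 0.1) = 0.72
  ((((Q → P) → P) → R) → R): min(1, 1 − 0.72 + 0.1) = 0.38
  (((((Q → P) → P) → R) → R) → R): min(1, 1 − 0.38 + 0.1) = 0.72
  ¬R: Łukasiewicz ¬ gives 1 − 0.1 = 0.9
  ((((((Q → P) → P) → R) → R) → R) → ¬R): min(1, 1 − 0.72 + 0.9) = 1
  (((((((Q → P) → P) → R) → R) → R) → ¬R) → P): min(1, 1 − 1 + 0.26) = 0.26
  ((((((((Q → P) → P) → R) → R) → R) → ¬R) → P) → R): min(1, 1 − 0.26 + 0.1) = 0.84
  (((((((((Q → P) → P) → R) → R) → R) → ¬R) → P) → R) → Q): min(1, 1 − 0.84 + 0.38) = 0.54
  ((((((((((Q → P) → P) → R) → R) → R) → ¬R) → P) → R) → Q) → P): min(1, 1 − 0.54 + 0.26) = 0.72
  Łukasiewicz value = 0.72
Difference: 0.26 − 0.72 = -0.46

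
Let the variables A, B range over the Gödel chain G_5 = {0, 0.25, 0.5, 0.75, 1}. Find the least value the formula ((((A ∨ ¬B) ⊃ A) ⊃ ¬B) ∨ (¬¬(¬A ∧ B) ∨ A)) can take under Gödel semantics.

0.25

The minimum is attained at A = 0.25, B = 0.25:
  ¬B: Gödel ¬ of 0.25 = 0 (operand ≠ 0)
  (A ∨ ¬B) = max(0.25, 0) = 0.25
  ((A ∨ ¬B) ⊃ A): 0.25 ≤ 0.25, so result = 1
  ¬B: Gödel ¬ of 0.25 = 0 (operand ≠ 0)
  (((A ∨ ¬B) ⊃ A) ⊃ ¬B): 1 > 0, so result = 0
  ¬A: Gödel ¬ of 0.25 = 0 (operand ≠ 0)
  (¬A ∧ B) = min(0, 0.25) = 0
  ¬(¬A ∧ B): Gödel ¬ of 0 = 1 (operand is 0)
  ¬¬(¬A ∧ B): Gödel ¬ of 1 = 0 (operand ≠ 0)
  (¬¬(¬A ∧ B) ∨ A) = max(0, 0.25) = 0.25
  ((((A ∨ ¬B) ⊃ A) ⊃ ¬B) ∨ (¬¬(¬A ∧ B) ∨ A)) = max(0, 0.25) = 0.25
Checking all 25 assignments confirms none give a value below 0.25.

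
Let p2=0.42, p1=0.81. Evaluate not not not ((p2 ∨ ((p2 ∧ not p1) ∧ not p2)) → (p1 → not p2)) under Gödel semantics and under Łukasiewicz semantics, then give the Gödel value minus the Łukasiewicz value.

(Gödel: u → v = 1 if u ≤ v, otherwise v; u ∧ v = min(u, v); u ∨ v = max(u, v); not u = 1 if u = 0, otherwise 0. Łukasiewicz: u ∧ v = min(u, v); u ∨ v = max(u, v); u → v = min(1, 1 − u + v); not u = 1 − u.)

1.00

Gödel evaluation:
  not p1: Gödel ¬ of 0.81 = 0 (operand ≠ 0)
  (p2 ∧ not p1) = min(0.42, 0) = 0
  not p2: Gödel ¬ of 0.42 = 0 (operand ≠ 0)
  ((p2 ∧ not p1) ∧ not p2) = min(0, 0) = 0
  (p2 ∨ ((p2 ∧ not p1) ∧ not p2)) = max(0.42, 0) = 0.42
  not p2: Gödel ¬ of 0.42 = 0 (operand ≠ 0)
  (p1 → not p2): 0.81 > 0, so result = 0
  ((p2 ∨ ((p2 ∧ not p1) ∧ not p2)) → (p1 → not p2)): 0.42 > 0, so result = 0
  not ((p2 ∨ ((p2 ∧ not p1) ∧ not p2)) → (p1 → not p2)): Gödel ¬ of 0 = 1 (operand is 0)
  not not ((p2 ∨ ((p2 ∧ not p1) ∧ not p2)) → (p1 → not p2)): Gödel ¬ of 1 = 0 (operand ≠ 0)
  not not not ((p2 ∨ ((p2 ∧ not p1) ∧ not p2)) → (p1 → not p2)): Gödel ¬ of 0 = 1 (operand is 0)
  Gödel value = 1
Łukasiewicz evaluation:
  not p1: Łukasiewicz ¬ gives 1 − 0.81 = 0.19
  (p2 ∧ not p1) = min(0.42, 0.19) = 0.19
  not p2: Łukasiewicz ¬ gives 1 − 0.42 = 0.58
  ((p2 ∧ not p1) ∧ not p2) = min(0.19, 0.58) = 0.19
  (p2 ∨ ((p2 ∧ not p1) ∧ not p2)) = max(0.42, 0.19) = 0.42
  not p2: Łukasiewicz ¬ gives 1 − 0.42 = 0.58
  (p1 → not p2): min(1, 1 − 0.81 + 0.58) = 0.77
  ((p2 ∨ ((p2 ∧ not p1) ∧ not p2)) → (p1 → not p2)): min(1, 1 − 0.42 + 0.77) = 1
  not ((p2 ∨ ((p2 ∧ not p1) ∧ not p2)) → (p1 → not p2)): Łukasiewicz ¬ gives 1 − 1 = 0
  not not ((p2 ∨ ((p2 ∧ not p1) ∧ not p2)) → (p1 → not p2)): Łukasiewicz ¬ gives 1 − 0 = 1
  not not not ((p2 ∨ ((p2 ∧ not p1) ∧ not p2)) → (p1 → not p2)): Łukasiewicz ¬ gives 1 − 1 = 0
  Łukasiewicz value = 0
Difference: 1 − 0 = 1.00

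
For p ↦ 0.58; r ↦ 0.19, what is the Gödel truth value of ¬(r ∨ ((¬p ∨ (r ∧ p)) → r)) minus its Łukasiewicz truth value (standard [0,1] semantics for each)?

-0.23

Gödel evaluation:
  ¬p: Gödel ¬ of 0.58 = 0 (operand ≠ 0)
  (r ∧ p) = min(0.19, 0.58) = 0.19
  (¬p ∨ (r ∧ p)) = max(0, 0.19) = 0.19
  ((¬p ∨ (r ∧ p)) → r): 0.19 ≤ 0.19, so result = 1
  (r ∨ ((¬p ∨ (r ∧ p)) → r)) = max(0.19, 1) = 1
  ¬(r ∨ ((¬p ∨ (r ∧ p)) → r)): Gödel ¬ of 1 = 0 (operand ≠ 0)
  Gödel value = 0
Łukasiewicz evaluation:
  ¬p: Łukasiewicz ¬ gives 1 − 0.58 = 0.42
  (r ∧ p) = min(0.19, 0.58) = 0.19
  (¬p ∨ (r ∧ p)) = max(0.42, 0.19) = 0.42
  ((¬p ∨ (r ∧ p)) → r): min(1, 1 − 0.42 + 0.19) = 0.77
  (r ∨ ((¬p ∨ (r ∧ p)) → r)) = max(0.19, 0.77) = 0.77
  ¬(r ∨ ((¬p ∨ (r ∧ p)) → r)): Łukasiewicz ¬ gives 1 − 0.77 = 0.23
  Łukasiewicz value = 0.23
Difference: 0 − 0.23 = -0.23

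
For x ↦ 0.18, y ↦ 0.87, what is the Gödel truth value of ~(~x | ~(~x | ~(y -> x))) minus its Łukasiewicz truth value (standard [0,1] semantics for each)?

-0.18

Gödel evaluation:
  ~x: Gödel ¬ of 0.18 = 0 (operand ≠ 0)
  ~x: Gödel ¬ of 0.18 = 0 (operand ≠ 0)
  (y -> x): 0.87 > 0.18, so result = 0.18
  ~(y -> x): Gödel ¬ of 0.18 = 0 (operand ≠ 0)
  (~x | ~(y -> x)) = max(0, 0) = 0
  ~(~x | ~(y -> x)): Gödel ¬ of 0 = 1 (operand is 0)
  (~x | ~(~x | ~(y -> x))) = max(0, 1) = 1
  ~(~x | ~(~x | ~(y -> x))): Gödel ¬ of 1 = 0 (operand ≠ 0)
  Gödel value = 0
Łukasiewicz evaluation:
  ~x: Łukasiewicz ¬ gives 1 − 0.18 = 0.82
  ~x: Łukasiewicz ¬ gives 1 − 0.18 = 0.82
  (y -> x): min(1, 1 − 0.87 + 0.18) = 0.31
  ~(y -> x): Łukasiewicz ¬ gives 1 − 0.31 = 0.69
  (~x | ~(y -> x)) = max(0.82, 0.69) = 0.82
  ~(~x | ~(y -> x)): Łukasiewicz ¬ gives 1 − 0.82 = 0.18
  (~x | ~(~x | ~(y -> x))) = max(0.82, 0.18) = 0.82
  ~(~x | ~(~x | ~(y -> x))): Łukasiewicz ¬ gives 1 − 0.82 = 0.18
  Łukasiewicz value = 0.18
Difference: 0 − 0.18 = -0.18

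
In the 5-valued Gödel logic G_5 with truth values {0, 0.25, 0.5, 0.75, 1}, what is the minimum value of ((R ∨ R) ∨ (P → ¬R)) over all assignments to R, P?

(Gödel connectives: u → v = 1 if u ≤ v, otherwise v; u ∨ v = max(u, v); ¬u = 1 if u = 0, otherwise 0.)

0.25

The minimum is attained at R = 0.25, P = 0.25:
  (R ∨ R) = max(0.25, 0.25) = 0.25
  ¬R: Gödel ¬ of 0.25 = 0 (operand ≠ 0)
  (P → ¬R): 0.25 > 0, so result = 0
  ((R ∨ R) ∨ (P → ¬R)) = max(0.25, 0) = 0.25
Checking all 25 assignments confirms none give a value below 0.25.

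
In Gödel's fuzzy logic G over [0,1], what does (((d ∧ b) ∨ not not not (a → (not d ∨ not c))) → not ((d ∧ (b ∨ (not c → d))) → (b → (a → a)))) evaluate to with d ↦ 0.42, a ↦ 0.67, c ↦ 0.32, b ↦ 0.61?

0.00

(d ∧ b) = min(0.42, 0.61) = 0.42
not d: Gödel ¬ of 0.42 = 0 (operand ≠ 0)
not c: Gödel ¬ of 0.32 = 0 (operand ≠ 0)
(not d ∨ not c) = max(0, 0) = 0
(a → (not d ∨ not c)): 0.67 > 0, so result = 0
not (a → (not d ∨ not c)): Gödel ¬ of 0 = 1 (operand is 0)
not not (a → (not d ∨ not c)): Gödel ¬ of 1 = 0 (operand ≠ 0)
not not not (a → (not d ∨ not c)): Gödel ¬ of 0 = 1 (operand is 0)
((d ∧ b) ∨ not not not (a → (not d ∨ not c))) = max(0.42, 1) = 1
not c: Gödel ¬ of 0.32 = 0 (operand ≠ 0)
(not c → d): 0 ≤ 0.42, so result = 1
(b ∨ (not c → d)) = max(0.61, 1) = 1
(d ∧ (b ∨ (not c → d))) = min(0.42, 1) = 0.42
(a → a): 0.67 ≤ 0.67, so result = 1
(b → (a → a)): 0.61 ≤ 1, so result = 1
((d ∧ (b ∨ (not c → d))) → (b → (a → a))): 0.42 ≤ 1, so result = 1
not ((d ∧ (b ∨ (not c → d))) → (b → (a → a))): Gödel ¬ of 1 = 0 (operand ≠ 0)
(((d ∧ b) ∨ not not not (a → (not d ∨ not c))) → not ((d ∧ (b ∨ (not c → d))) → (b → (a → a)))): 1 > 0, so result = 0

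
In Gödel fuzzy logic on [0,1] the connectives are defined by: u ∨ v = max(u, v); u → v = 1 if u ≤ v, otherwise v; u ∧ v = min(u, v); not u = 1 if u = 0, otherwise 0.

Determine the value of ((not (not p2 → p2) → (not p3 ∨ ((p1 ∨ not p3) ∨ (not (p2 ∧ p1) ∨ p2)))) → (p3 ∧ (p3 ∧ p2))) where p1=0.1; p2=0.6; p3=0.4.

0.40

not p2: Gödel ¬ of 0.6 = 0 (operand ≠ 0)
(not p2 → p2): 0 ≤ 0.6, so result = 1
not (not p2 → p2): Gödel ¬ of 1 = 0 (operand ≠ 0)
not p3: Gödel ¬ of 0.4 = 0 (operand ≠ 0)
not p3: Gödel ¬ of 0.4 = 0 (operand ≠ 0)
(p1 ∨ not p3) = max(0.1, 0) = 0.1
(p2 ∧ p1) = min(0.6, 0.1) = 0.1
not (p2 ∧ p1): Gödel ¬ of 0.1 = 0 (operand ≠ 0)
(not (p2 ∧ p1) ∨ p2) = max(0, 0.6) = 0.6
((p1 ∨ not p3) ∨ (not (p2 ∧ p1) ∨ p2)) = max(0.1, 0.6) = 0.6
(not p3 ∨ ((p1 ∨ not p3) ∨ (not (p2 ∧ p1) ∨ p2))) = max(0, 0.6) = 0.6
(not (not p2 → p2) → (not p3 ∨ ((p1 ∨ not p3) ∨ (not (p2 ∧ p1) ∨ p2)))): 0 ≤ 0.6, so result = 1
(p3 ∧ p2) = min(0.4, 0.6) = 0.4
(p3 ∧ (p3 ∧ p2)) = min(0.4, 0.4) = 0.4
((not (not p2 → p2) → (not p3 ∨ ((p1 ∨ not p3) ∨ (not (p2 ∧ p1) ∨ p2)))) → (p3 ∧ (p3 ∧ p2))): 1 > 0.4, so result = 0.4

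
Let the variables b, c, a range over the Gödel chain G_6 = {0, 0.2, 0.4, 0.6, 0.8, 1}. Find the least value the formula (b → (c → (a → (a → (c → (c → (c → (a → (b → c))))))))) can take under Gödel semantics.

1.00

Every assignment gives 1. For instance at b = 0, c = 0, a = 0:
  (b → c): 0 ≤ 0, so result = 1
  (a → (b → c)): 0 ≤ 1, so result = 1
  (c → (a → (b → c))): 0 ≤ 1, so result = 1
  (c → (c → (a → (b → c)))): 0 ≤ 1, so result = 1
  (c → (c → (c → (a → (b → c))))): 0 ≤ 1, so result = 1
  (a → (c → (c → (c → (a → (b → c)))))): 0 ≤ 1, so result = 1
  (a → (a → (c → (c → (c → (a → (b → c))))))): 0 ≤ 1, so result = 1
  (c → (a → (a → (c → (c → (c → (a → (b → c)))))))): 0 ≤ 1, so result = 1
  (b → (c → (a → (a → (c → (c → (c → (a → (b → c))))))))): 0 ≤ 1, so result = 1
All 216 assignments give value 1 — the formula is a G_6-tautology.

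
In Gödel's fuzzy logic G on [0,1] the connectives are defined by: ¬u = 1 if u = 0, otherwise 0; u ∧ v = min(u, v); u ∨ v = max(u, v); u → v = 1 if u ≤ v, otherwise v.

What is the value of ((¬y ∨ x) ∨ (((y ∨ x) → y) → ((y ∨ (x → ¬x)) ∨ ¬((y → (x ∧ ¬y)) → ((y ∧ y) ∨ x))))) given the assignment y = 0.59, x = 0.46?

¬y: Gödel ¬ of 0.59 = 0 (operand ≠ 0)
(¬y ∨ x) = max(0, 0.46) = 0.46
(y ∨ x) = max(0.59, 0.46) = 0.59
((y ∨ x) → y): 0.59 ≤ 0.59, so result = 1
¬x: Gödel ¬ of 0.46 = 0 (operand ≠ 0)
(x → ¬x): 0.46 > 0, so result = 0
(y ∨ (x → ¬x)) = max(0.59, 0) = 0.59
¬y: Gödel ¬ of 0.59 = 0 (operand ≠ 0)
(x ∧ ¬y) = min(0.46, 0) = 0
(y → (x ∧ ¬y)): 0.59 > 0, so result = 0
(y ∧ y) = min(0.59, 0.59) = 0.59
((y ∧ y) ∨ x) = max(0.59, 0.46) = 0.59
((y → (x ∧ ¬y)) → ((y ∧ y) ∨ x)): 0 ≤ 0.59, so result = 1
¬((y → (x ∧ ¬y)) → ((y ∧ y) ∨ x)): Gödel ¬ of 1 = 0 (operand ≠ 0)
((y ∨ (x → ¬x)) ∨ ¬((y → (x ∧ ¬y)) → ((y ∧ y) ∨ x))) = max(0.59, 0) = 0.59
(((y ∨ x) → y) → ((y ∨ (x → ¬x)) ∨ ¬((y → (x ∧ ¬y)) → ((y ∧ y) ∨ x)))): 1 > 0.59, so result = 0.59
((¬y ∨ x) ∨ (((y ∨ x) → y) → ((y ∨ (x → ¬x)) ∨ ¬((y → (x ∧ ¬y)) → ((y ∧ y) ∨ x))))) = max(0.46, 0.59) = 0.59

0.59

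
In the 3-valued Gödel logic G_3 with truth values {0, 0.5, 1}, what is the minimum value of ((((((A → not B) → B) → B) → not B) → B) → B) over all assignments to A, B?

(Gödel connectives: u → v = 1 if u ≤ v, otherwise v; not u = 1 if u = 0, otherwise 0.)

0.50

The minimum is attained at A = 0, B = 0.5:
  not B: Gödel ¬ of 0.5 = 0 (operand ≠ 0)
  (A → not B): 0 ≤ 0, so result = 1
  ((A → not B) → B): 1 > 0.5, so result = 0.5
  (((A → not B) → B) → B): 0.5 ≤ 0.5, so result = 1
  not B: Gödel ¬ of 0.5 = 0 (operand ≠ 0)
  ((((A → not B) → B) → B) → not B): 1 > 0, so result = 0
  (((((A → not B) → B) → B) → not B) → B): 0 ≤ 0.5, so result = 1
  ((((((A → not B) → B) → B) → not B) → B) → B): 1 > 0.5, so result = 0.5
Checking all 9 assignments confirms none give a value below 0.50.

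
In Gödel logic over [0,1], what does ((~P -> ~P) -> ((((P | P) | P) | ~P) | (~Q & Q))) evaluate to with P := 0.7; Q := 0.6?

0.70

~P: Gödel ¬ of 0.7 = 0 (operand ≠ 0)
~P: Gödel ¬ of 0.7 = 0 (operand ≠ 0)
(~P -> ~P): 0 ≤ 0, so result = 1
(P | P) = max(0.7, 0.7) = 0.7
((P | P) | P) = max(0.7, 0.7) = 0.7
~P: Gödel ¬ of 0.7 = 0 (operand ≠ 0)
(((P | P) | P) | ~P) = max(0.7, 0) = 0.7
~Q: Gödel ¬ of 0.6 = 0 (operand ≠ 0)
(~Q & Q) = min(0, 0.6) = 0
((((P | P) | P) | ~P) | (~Q & Q)) = max(0.7, 0) = 0.7
((~P -> ~P) -> ((((P | P) | P) | ~P) | (~Q & Q))): 1 > 0.7, so result = 0.7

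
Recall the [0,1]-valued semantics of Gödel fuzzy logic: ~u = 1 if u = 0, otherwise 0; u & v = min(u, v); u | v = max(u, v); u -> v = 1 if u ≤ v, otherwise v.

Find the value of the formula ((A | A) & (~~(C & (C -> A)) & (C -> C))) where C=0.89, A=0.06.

(A | A) = max(0.06, 0.06) = 0.06
(C -> A): 0.89 > 0.06, so result = 0.06
(C & (C -> A)) = min(0.89, 0.06) = 0.06
~(C & (C -> A)): Gödel ¬ of 0.06 = 0 (operand ≠ 0)
~~(C & (C -> A)): Gödel ¬ of 0 = 1 (operand is 0)
(C -> C): 0.89 ≤ 0.89, so result = 1
(~~(C & (C -> A)) & (C -> C)) = min(1, 1) = 1
((A | A) & (~~(C & (C -> A)) & (C -> C))) = min(0.06, 1) = 0.06

0.06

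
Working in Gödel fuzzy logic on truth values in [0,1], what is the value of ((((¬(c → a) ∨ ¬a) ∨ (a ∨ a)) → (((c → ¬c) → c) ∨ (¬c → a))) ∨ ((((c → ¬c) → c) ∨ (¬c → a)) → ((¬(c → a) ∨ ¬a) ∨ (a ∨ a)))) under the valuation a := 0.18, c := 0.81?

(c → a): 0.81 > 0.18, so result = 0.18
¬(c → a): Gödel ¬ of 0.18 = 0 (operand ≠ 0)
¬a: Gödel ¬ of 0.18 = 0 (operand ≠ 0)
(¬(c → a) ∨ ¬a) = max(0, 0) = 0
(a ∨ a) = max(0.18, 0.18) = 0.18
((¬(c → a) ∨ ¬a) ∨ (a ∨ a)) = max(0, 0.18) = 0.18
¬c: Gödel ¬ of 0.81 = 0 (operand ≠ 0)
(c → ¬c): 0.81 > 0, so result = 0
((c → ¬c) → c): 0 ≤ 0.81, so result = 1
¬c: Gödel ¬ of 0.81 = 0 (operand ≠ 0)
(¬c → a): 0 ≤ 0.18, so result = 1
(((c → ¬c) → c) ∨ (¬c → a)) = max(1, 1) = 1
(((¬(c → a) ∨ ¬a) ∨ (a ∨ a)) → (((c → ¬c) → c) ∨ (¬c → a))): 0.18 ≤ 1, so result = 1
¬c: Gödel ¬ of 0.81 = 0 (operand ≠ 0)
(c → ¬c): 0.81 > 0, so result = 0
((c → ¬c) → c): 0 ≤ 0.81, so result = 1
¬c: Gödel ¬ of 0.81 = 0 (operand ≠ 0)
(¬c → a): 0 ≤ 0.18, so result = 1
(((c → ¬c) → c) ∨ (¬c → a)) = max(1, 1) = 1
(c → a): 0.81 > 0.18, so result = 0.18
¬(c → a): Gödel ¬ of 0.18 = 0 (operand ≠ 0)
¬a: Gödel ¬ of 0.18 = 0 (operand ≠ 0)
(¬(c → a) ∨ ¬a) = max(0, 0) = 0
(a ∨ a) = max(0.18, 0.18) = 0.18
((¬(c → a) ∨ ¬a) ∨ (a ∨ a)) = max(0, 0.18) = 0.18
((((c → ¬c) → c) ∨ (¬c → a)) → ((¬(c → a) ∨ ¬a) ∨ (a ∨ a))): 1 > 0.18, so result = 0.18
((((¬(c → a) ∨ ¬a) ∨ (a ∨ a)) → (((c → ¬c) → c) ∨ (¬c → a))) ∨ ((((c → ¬c) → c) ∨ (¬c → a)) → ((¬(c → a) ∨ ¬a) ∨ (a ∨ a)))) = max(1, 0.18) = 1

1.00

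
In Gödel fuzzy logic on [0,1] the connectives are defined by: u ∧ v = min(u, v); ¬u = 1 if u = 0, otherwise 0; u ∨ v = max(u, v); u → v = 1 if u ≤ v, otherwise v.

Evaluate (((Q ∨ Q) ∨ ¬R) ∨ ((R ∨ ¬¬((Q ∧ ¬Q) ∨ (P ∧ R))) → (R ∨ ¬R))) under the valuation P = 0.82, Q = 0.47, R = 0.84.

(Q ∨ Q) = max(0.47, 0.47) = 0.47
¬R: Gödel ¬ of 0.84 = 0 (operand ≠ 0)
((Q ∨ Q) ∨ ¬R) = max(0.47, 0) = 0.47
¬Q: Gödel ¬ of 0.47 = 0 (operand ≠ 0)
(Q ∧ ¬Q) = min(0.47, 0) = 0
(P ∧ R) = min(0.82, 0.84) = 0.82
((Q ∧ ¬Q) ∨ (P ∧ R)) = max(0, 0.82) = 0.82
¬((Q ∧ ¬Q) ∨ (P ∧ R)): Gödel ¬ of 0.82 = 0 (operand ≠ 0)
¬¬((Q ∧ ¬Q) ∨ (P ∧ R)): Gödel ¬ of 0 = 1 (operand is 0)
(R ∨ ¬¬((Q ∧ ¬Q) ∨ (P ∧ R))) = max(0.84, 1) = 1
¬R: Gödel ¬ of 0.84 = 0 (operand ≠ 0)
(R ∨ ¬R) = max(0.84, 0) = 0.84
((R ∨ ¬¬((Q ∧ ¬Q) ∨ (P ∧ R))) → (R ∨ ¬R)): 1 > 0.84, so result = 0.84
(((Q ∨ Q) ∨ ¬R) ∨ ((R ∨ ¬¬((Q ∧ ¬Q) ∨ (P ∧ R))) → (R ∨ ¬R))) = max(0.47, 0.84) = 0.84

0.84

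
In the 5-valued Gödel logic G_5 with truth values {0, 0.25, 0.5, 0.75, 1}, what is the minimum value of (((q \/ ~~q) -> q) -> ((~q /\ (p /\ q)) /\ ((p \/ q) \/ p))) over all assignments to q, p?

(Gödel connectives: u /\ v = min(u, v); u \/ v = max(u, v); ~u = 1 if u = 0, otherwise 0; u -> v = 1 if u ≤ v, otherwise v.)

The minimum is attained at q = 0, p = 0:
  ~q: Gödel ¬ of 0 = 1 (operand is 0)
  ~~q: Gödel ¬ of 1 = 0 (operand ≠ 0)
  (q \/ ~~q) = max(0, 0) = 0
  ((q \/ ~~q) -> q): 0 ≤ 0, so result = 1
  ~q: Gödel ¬ of 0 = 1 (operand is 0)
  (p /\ q) = min(0, 0) = 0
  (~q /\ (p /\ q)) = min(1, 0) = 0
  (p \/ q) = max(0, 0) = 0
  ((p \/ q) \/ p) = max(0, 0) = 0
  ((~q /\ (p /\ q)) /\ ((p \/ q) \/ p)) = min(0, 0) = 0
  (((q \/ ~~q) -> q) -> ((~q /\ (p /\ q)) /\ ((p \/ q) \/ p))): 1 > 0, so result = 0
Checking all 25 assignments confirms none give a value below 0.00.

0.00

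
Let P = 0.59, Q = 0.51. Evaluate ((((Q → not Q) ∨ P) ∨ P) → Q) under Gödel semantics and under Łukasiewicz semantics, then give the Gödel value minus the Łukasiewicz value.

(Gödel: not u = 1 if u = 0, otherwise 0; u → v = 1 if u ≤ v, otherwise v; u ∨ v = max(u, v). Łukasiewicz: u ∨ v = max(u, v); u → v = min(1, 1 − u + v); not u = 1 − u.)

Gödel evaluation:
  not Q: Gödel ¬ of 0.51 = 0 (operand ≠ 0)
  (Q → not Q): 0.51 > 0, so result = 0
  ((Q → not Q) ∨ P) = max(0, 0.59) = 0.59
  (((Q → not Q) ∨ P) ∨ P) = max(0.59, 0.59) = 0.59
  ((((Q → not Q) ∨ P) ∨ P) → Q): 0.59 > 0.51, so result = 0.51
  Gödel value = 0.51
Łukasiewicz evaluation:
  not Q: Łukasiewicz ¬ gives 1 − 0.51 = 0.49
  (Q → not Q): min(1, 1 − 0.51 + 0.49) = 0.98
  ((Q → not Q) ∨ P) = max(0.98, 0.59) = 0.98
  (((Q → not Q) ∨ P) ∨ P) = max(0.98, 0.59) = 0.98
  ((((Q → not Q) ∨ P) ∨ P) → Q): min(1, 1 − 0.98 + 0.51) = 0.53
  Łukasiewicz value = 0.53
Difference: 0.51 − 0.53 = -0.02

-0.02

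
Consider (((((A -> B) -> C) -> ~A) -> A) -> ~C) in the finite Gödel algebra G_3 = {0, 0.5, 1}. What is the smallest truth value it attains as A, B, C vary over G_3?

The minimum is attained at A = 0.5, B = 0, C = 0.5:
  (A -> B): 0.5 > 0, so result = 0
  ((A -> B) -> C): 0 ≤ 0.5, so result = 1
  ~A: Gödel ¬ of 0.5 = 0 (operand ≠ 0)
  (((A -> B) -> C) -> ~A): 1 > 0, so result = 0
  ((((A -> B) -> C) -> ~A) -> A): 0 ≤ 0.5, so result = 1
  ~C: Gödel ¬ of 0.5 = 0 (operand ≠ 0)
  (((((A -> B) -> C) -> ~A) -> A) -> ~C): 1 > 0, so result = 0
Checking all 27 assignments confirms none give a value below 0.00.

0.00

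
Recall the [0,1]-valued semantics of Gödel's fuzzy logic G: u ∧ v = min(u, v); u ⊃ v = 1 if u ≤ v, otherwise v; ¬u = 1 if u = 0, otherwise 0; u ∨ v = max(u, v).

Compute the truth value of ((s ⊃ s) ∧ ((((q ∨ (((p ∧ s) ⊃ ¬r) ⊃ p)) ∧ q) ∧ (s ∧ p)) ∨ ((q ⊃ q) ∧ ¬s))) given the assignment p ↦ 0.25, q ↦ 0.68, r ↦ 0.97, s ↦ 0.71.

(s ⊃ s): 0.71 ≤ 0.71, so result = 1
(p ∧ s) = min(0.25, 0.71) = 0.25
¬r: Gödel ¬ of 0.97 = 0 (operand ≠ 0)
((p ∧ s) ⊃ ¬r): 0.25 > 0, so result = 0
(((p ∧ s) ⊃ ¬r) ⊃ p): 0 ≤ 0.25, so result = 1
(q ∨ (((p ∧ s) ⊃ ¬r) ⊃ p)) = max(0.68, 1) = 1
((q ∨ (((p ∧ s) ⊃ ¬r) ⊃ p)) ∧ q) = min(1, 0.68) = 0.68
(s ∧ p) = min(0.71, 0.25) = 0.25
(((q ∨ (((p ∧ s) ⊃ ¬r) ⊃ p)) ∧ q) ∧ (s ∧ p)) = min(0.68, 0.25) = 0.25
(q ⊃ q): 0.68 ≤ 0.68, so result = 1
¬s: Gödel ¬ of 0.71 = 0 (operand ≠ 0)
((q ⊃ q) ∧ ¬s) = min(1, 0) = 0
((((q ∨ (((p ∧ s) ⊃ ¬r) ⊃ p)) ∧ q) ∧ (s ∧ p)) ∨ ((q ⊃ q) ∧ ¬s)) = max(0.25, 0) = 0.25
((s ⊃ s) ∧ ((((q ∨ (((p ∧ s) ⊃ ¬r) ⊃ p)) ∧ q) ∧ (s ∧ p)) ∨ ((q ⊃ q) ∧ ¬s))) = min(1, 0.25) = 0.25

0.25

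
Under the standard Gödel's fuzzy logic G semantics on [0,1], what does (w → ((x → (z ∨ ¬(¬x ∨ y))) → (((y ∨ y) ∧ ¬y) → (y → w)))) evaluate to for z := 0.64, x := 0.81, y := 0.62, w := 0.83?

¬x: Gödel ¬ of 0.81 = 0 (operand ≠ 0)
(¬x ∨ y) = max(0, 0.62) = 0.62
¬(¬x ∨ y): Gödel ¬ of 0.62 = 0 (operand ≠ 0)
(z ∨ ¬(¬x ∨ y)) = max(0.64, 0) = 0.64
(x → (z ∨ ¬(¬x ∨ y))): 0.81 > 0.64, so result = 0.64
(y ∨ y) = max(0.62, 0.62) = 0.62
¬y: Gödel ¬ of 0.62 = 0 (operand ≠ 0)
((y ∨ y) ∧ ¬y) = min(0.62, 0) = 0
(y → w): 0.62 ≤ 0.83, so result = 1
(((y ∨ y) ∧ ¬y) → (y → w)): 0 ≤ 1, so result = 1
((x → (z ∨ ¬(¬x ∨ y))) → (((y ∨ y) ∧ ¬y) → (y → w))): 0.64 ≤ 1, so result = 1
(w → ((x → (z ∨ ¬(¬x ∨ y))) → (((y ∨ y) ∧ ¬y) → (y → w)))): 0.83 ≤ 1, so result = 1

1.00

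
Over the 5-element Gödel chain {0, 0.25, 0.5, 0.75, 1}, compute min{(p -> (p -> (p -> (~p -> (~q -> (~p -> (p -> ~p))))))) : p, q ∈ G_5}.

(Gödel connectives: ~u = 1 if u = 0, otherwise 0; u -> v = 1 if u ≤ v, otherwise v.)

1.00

Every assignment gives 1. For instance at p = 0, q = 0:
  ~p: Gödel ¬ of 0 = 1 (operand is 0)
  ~q: Gödel ¬ of 0 = 1 (operand is 0)
  ~p: Gödel ¬ of 0 = 1 (operand is 0)
  ~p: Gödel ¬ of 0 = 1 (operand is 0)
  (p -> ~p): 0 ≤ 1, so result = 1
  (~p -> (p -> ~p)): 1 ≤ 1, so result = 1
  (~q -> (~p -> (p -> ~p))): 1 ≤ 1, so result = 1
  (~p -> (~q -> (~p -> (p -> ~p)))): 1 ≤ 1, so result = 1
  (p -> (~p -> (~q -> (~p -> (p -> ~p))))): 0 ≤ 1, so result = 1
  (p -> (p -> (~p -> (~q -> (~p -> (p -> ~p)))))): 0 ≤ 1, so result = 1
  (p -> (p -> (p -> (~p -> (~q -> (~p -> (p -> ~p))))))): 0 ≤ 1, so result = 1
All 25 assignments give value 1 — the formula is a G_5-tautology.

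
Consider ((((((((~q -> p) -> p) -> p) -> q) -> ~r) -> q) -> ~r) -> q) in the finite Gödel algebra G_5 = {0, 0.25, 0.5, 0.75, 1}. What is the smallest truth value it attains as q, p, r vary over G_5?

0.00

The minimum is attained at q = 0, p = 0, r = 0:
  ~q: Gödel ¬ of 0 = 1 (operand is 0)
  (~q -> p): 1 > 0, so result = 0
  ((~q -> p) -> p): 0 ≤ 0, so result = 1
  (((~q -> p) -> p) -> p): 1 > 0, so result = 0
  ((((~q -> p) -> p) -> p) -> q): 0 ≤ 0, so result = 1
  ~r: Gödel ¬ of 0 = 1 (operand is 0)
  (((((~q -> p) -> p) -> p) -> q) -> ~r): 1 ≤ 1, so result = 1
  ((((((~q -> p) -> p) -> p) -> q) -> ~r) -> q): 1 > 0, so result = 0
  ~r: Gödel ¬ of 0 = 1 (operand is 0)
  (((((((~q -> p) -> p) -> p) -> q) -> ~r) -> q) -> ~r): 0 ≤ 1, so result = 1
  ((((((((~q -> p) -> p) -> p) -> q) -> ~r) -> q) -> ~r) -> q): 1 > 0, so result = 0
Checking all 125 assignments confirms none give a value below 0.00.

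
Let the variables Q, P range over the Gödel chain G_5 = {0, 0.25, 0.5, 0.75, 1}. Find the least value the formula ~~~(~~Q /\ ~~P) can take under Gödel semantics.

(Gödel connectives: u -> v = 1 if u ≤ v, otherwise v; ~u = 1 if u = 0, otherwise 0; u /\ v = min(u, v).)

0.00

The minimum is attained at Q = 0.25, P = 0.25:
  ~Q: Gödel ¬ of 0.25 = 0 (operand ≠ 0)
  ~~Q: Gödel ¬ of 0 = 1 (operand is 0)
  ~P: Gödel ¬ of 0.25 = 0 (operand ≠ 0)
  ~~P: Gödel ¬ of 0 = 1 (operand is 0)
  (~~Q /\ ~~P) = min(1, 1) = 1
  ~(~~Q /\ ~~P): Gödel ¬ of 1 = 0 (operand ≠ 0)
  ~~(~~Q /\ ~~P): Gödel ¬ of 0 = 1 (operand is 0)
  ~~~(~~Q /\ ~~P): Gödel ¬ of 1 = 0 (operand ≠ 0)
Checking all 25 assignments confirms none give a value below 0.00.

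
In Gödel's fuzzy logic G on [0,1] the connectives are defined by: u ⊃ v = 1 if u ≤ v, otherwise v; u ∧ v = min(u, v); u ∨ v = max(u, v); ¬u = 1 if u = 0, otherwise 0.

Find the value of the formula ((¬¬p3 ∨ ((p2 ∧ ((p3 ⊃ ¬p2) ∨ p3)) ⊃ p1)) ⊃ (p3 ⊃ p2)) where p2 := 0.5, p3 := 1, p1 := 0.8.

¬p3: Gödel ¬ of 1 = 0 (operand ≠ 0)
¬¬p3: Gödel ¬ of 0 = 1 (operand is 0)
¬p2: Gödel ¬ of 0.5 = 0 (operand ≠ 0)
(p3 ⊃ ¬p2): 1 > 0, so result = 0
((p3 ⊃ ¬p2) ∨ p3) = max(0, 1) = 1
(p2 ∧ ((p3 ⊃ ¬p2) ∨ p3)) = min(0.5, 1) = 0.5
((p2 ∧ ((p3 ⊃ ¬p2) ∨ p3)) ⊃ p1): 0.5 ≤ 0.8, so result = 1
(¬¬p3 ∨ ((p2 ∧ ((p3 ⊃ ¬p2) ∨ p3)) ⊃ p1)) = max(1, 1) = 1
(p3 ⊃ p2): 1 > 0.5, so result = 0.5
((¬¬p3 ∨ ((p2 ∧ ((p3 ⊃ ¬p2) ∨ p3)) ⊃ p1)) ⊃ (p3 ⊃ p2)): 1 > 0.5, so result = 0.5

0.50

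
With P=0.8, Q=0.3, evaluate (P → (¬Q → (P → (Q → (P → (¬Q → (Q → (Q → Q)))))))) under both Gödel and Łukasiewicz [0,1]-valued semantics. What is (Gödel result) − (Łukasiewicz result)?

Gödel evaluation:
  ¬Q: Gödel ¬ of 0.3 = 0 (operand ≠ 0)
  ¬Q: Gödel ¬ of 0.3 = 0 (operand ≠ 0)
  (Q → Q): 0.3 ≤ 0.3, so result = 1
  (Q → (Q → Q)): 0.3 ≤ 1, so result = 1
  (¬Q → (Q → (Q → Q))): 0 ≤ 1, so result = 1
  (P → (¬Q → (Q → (Q → Q)))): 0.8 ≤ 1, so result = 1
  (Q → (P → (¬Q → (Q → (Q → Q))))): 0.3 ≤ 1, so result = 1
  (P → (Q → (P → (¬Q → (Q → (Q → Q)))))): 0.8 ≤ 1, so result = 1
  (¬Q → (P → (Q → (P → (¬Q → (Q → (Q → Q))))))): 0 ≤ 1, so result = 1
  (P → (¬Q → (P → (Q → (P → (¬Q → (Q → (Q → Q)))))))): 0.8 ≤ 1, so result = 1
  Gödel value = 1
Łukasiewicz evaluation:
  ¬Q: Łukasiewicz ¬ gives 1 − 0.3 = 0.7
  ¬Q: Łukasiewicz ¬ gives 1 − 0.3 = 0.7
  (Q → Q): min(1, 1 − 0.3 + 0.3) = 1
  (Q → (Q → Q)): min(1, 1 − 0.3 + 1) = 1
  (¬Q → (Q → (Q → Q))): min(1, 1 − 0.7 + 1) = 1
  (P → (¬Q → (Q → (Q → Q)))): min(1, 1 − 0.8 + 1) = 1
  (Q → (P → (¬Q → (Q → (Q → Q))))): min(1, 1 − 0.3 + 1) = 1
  (P → (Q → (P → (¬Q → (Q → (Q → Q)))))): min(1, 1 − 0.8 + 1) = 1
  (¬Q → (P → (Q → (P → (¬Q → (Q → (Q → Q))))))): min(1, 1 − 0.7 + 1) = 1
  (P → (¬Q → (P → (Q → (P → (¬Q → (Q → (Q → Q)))))))): min(1, 1 − 0.8 + 1) = 1
  Łukasiewicz value = 1
Difference: 1 − 1 = 0.00

0.00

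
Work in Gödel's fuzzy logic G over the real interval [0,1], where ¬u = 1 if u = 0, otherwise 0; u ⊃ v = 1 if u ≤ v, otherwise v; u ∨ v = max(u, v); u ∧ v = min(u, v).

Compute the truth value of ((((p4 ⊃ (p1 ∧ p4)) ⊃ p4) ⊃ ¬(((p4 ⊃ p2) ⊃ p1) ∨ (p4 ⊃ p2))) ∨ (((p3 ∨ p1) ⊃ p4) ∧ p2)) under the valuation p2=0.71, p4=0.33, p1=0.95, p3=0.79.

0.33

(p1 ∧ p4) = min(0.95, 0.33) = 0.33
(p4 ⊃ (p1 ∧ p4)): 0.33 ≤ 0.33, so result = 1
((p4 ⊃ (p1 ∧ p4)) ⊃ p4): 1 > 0.33, so result = 0.33
(p4 ⊃ p2): 0.33 ≤ 0.71, so result = 1
((p4 ⊃ p2) ⊃ p1): 1 > 0.95, so result = 0.95
(p4 ⊃ p2): 0.33 ≤ 0.71, so result = 1
(((p4 ⊃ p2) ⊃ p1) ∨ (p4 ⊃ p2)) = max(0.95, 1) = 1
¬(((p4 ⊃ p2) ⊃ p1) ∨ (p4 ⊃ p2)): Gödel ¬ of 1 = 0 (operand ≠ 0)
(((p4 ⊃ (p1 ∧ p4)) ⊃ p4) ⊃ ¬(((p4 ⊃ p2) ⊃ p1) ∨ (p4 ⊃ p2))): 0.33 > 0, so result = 0
(p3 ∨ p1) = max(0.79, 0.95) = 0.95
((p3 ∨ p1) ⊃ p4): 0.95 > 0.33, so result = 0.33
(((p3 ∨ p1) ⊃ p4) ∧ p2) = min(0.33, 0.71) = 0.33
((((p4 ⊃ (p1 ∧ p4)) ⊃ p4) ⊃ ¬(((p4 ⊃ p2) ⊃ p1) ∨ (p4 ⊃ p2))) ∨ (((p3 ∨ p1) ⊃ p4) ∧ p2)) = max(0, 0.33) = 0.33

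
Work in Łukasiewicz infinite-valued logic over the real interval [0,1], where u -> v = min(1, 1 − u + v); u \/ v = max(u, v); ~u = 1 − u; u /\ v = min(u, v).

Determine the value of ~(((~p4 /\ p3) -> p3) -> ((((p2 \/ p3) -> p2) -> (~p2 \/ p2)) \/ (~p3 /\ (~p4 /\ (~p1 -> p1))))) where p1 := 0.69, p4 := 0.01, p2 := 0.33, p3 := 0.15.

0.15

~p4: Łukasiewicz ¬ gives 1 − 0.01 = 0.99
(~p4 /\ p3) = min(0.99, 0.15) = 0.15
((~p4 /\ p3) -> p3): min(1, 1 − 0.15 + 0.15) = 1
(p2 \/ p3) = max(0.33, 0.15) = 0.33
((p2 \/ p3) -> p2): min(1, 1 − 0.33 + 0.33) = 1
~p2: Łukasiewicz ¬ gives 1 − 0.33 = 0.67
(~p2 \/ p2) = max(0.67, 0.33) = 0.67
(((p2 \/ p3) -> p2) -> (~p2 \/ p2)): min(1, 1 − 1 + 0.67) = 0.67
~p3: Łukasiewicz ¬ gives 1 − 0.15 = 0.85
~p4: Łukasiewicz ¬ gives 1 − 0.01 = 0.99
~p1: Łukasiewicz ¬ gives 1 − 0.69 = 0.31
(~p1 -> p1): min(1, 1 − 0.31 + 0.69) = 1
(~p4 /\ (~p1 -> p1)) = min(0.99, 1) = 0.99
(~p3 /\ (~p4 /\ (~p1 -> p1))) = min(0.85, 0.99) = 0.85
((((p2 \/ p3) -> p2) -> (~p2 \/ p2)) \/ (~p3 /\ (~p4 /\ (~p1 -> p1)))) = max(0.67, 0.85) = 0.85
(((~p4 /\ p3) -> p3) -> ((((p2 \/ p3) -> p2) -> (~p2 \/ p2)) \/ (~p3 /\ (~p4 /\ (~p1 -> p1))))): min(1, 1 − 1 + 0.85) = 0.85
~(((~p4 /\ p3) -> p3) -> ((((p2 \/ p3) -> p2) -> (~p2 \/ p2)) \/ (~p3 /\ (~p4 /\ (~p1 -> p1))))): Łukasiewicz ¬ gives 1 − 0.85 = 0.15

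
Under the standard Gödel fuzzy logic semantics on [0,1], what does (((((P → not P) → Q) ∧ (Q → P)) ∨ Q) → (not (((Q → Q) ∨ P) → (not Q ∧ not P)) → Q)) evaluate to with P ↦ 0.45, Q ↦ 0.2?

0.20

not P: Gödel ¬ of 0.45 = 0 (operand ≠ 0)
(P → not P): 0.45 > 0, so result = 0
((P → not P) → Q): 0 ≤ 0.2, so result = 1
(Q → P): 0.2 ≤ 0.45, so result = 1
(((P → not P) → Q) ∧ (Q → P)) = min(1, 1) = 1
((((P → not P) → Q) ∧ (Q → P)) ∨ Q) = max(1, 0.2) = 1
(Q → Q): 0.2 ≤ 0.2, so result = 1
((Q → Q) ∨ P) = max(1, 0.45) = 1
not Q: Gödel ¬ of 0.2 = 0 (operand ≠ 0)
not P: Gödel ¬ of 0.45 = 0 (operand ≠ 0)
(not Q ∧ not P) = min(0, 0) = 0
(((Q → Q) ∨ P) → (not Q ∧ not P)): 1 > 0, so result = 0
not (((Q → Q) ∨ P) → (not Q ∧ not P)): Gödel ¬ of 0 = 1 (operand is 0)
(not (((Q → Q) ∨ P) → (not Q ∧ not P)) → Q): 1 > 0.2, so result = 0.2
(((((P → not P) → Q) ∧ (Q → P)) ∨ Q) → (not (((Q → Q) ∨ P) → (not Q ∧ not P)) → Q)): 1 > 0.2, so result = 0.2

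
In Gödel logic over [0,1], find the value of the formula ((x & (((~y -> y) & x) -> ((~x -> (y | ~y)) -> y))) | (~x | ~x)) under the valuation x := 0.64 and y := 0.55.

0.55

~y: Gödel ¬ of 0.55 = 0 (operand ≠ 0)
(~y -> y): 0 ≤ 0.55, so result = 1
((~y -> y) & x) = min(1, 0.64) = 0.64
~x: Gödel ¬ of 0.64 = 0 (operand ≠ 0)
~y: Gödel ¬ of 0.55 = 0 (operand ≠ 0)
(y | ~y) = max(0.55, 0) = 0.55
(~x -> (y | ~y)): 0 ≤ 0.55, so result = 1
((~x -> (y | ~y)) -> y): 1 > 0.55, so result = 0.55
(((~y -> y) & x) -> ((~x -> (y | ~y)) -> y)): 0.64 > 0.55, so result = 0.55
(x & (((~y -> y) & x) -> ((~x -> (y | ~y)) -> y))) = min(0.64, 0.55) = 0.55
~x: Gödel ¬ of 0.64 = 0 (operand ≠ 0)
~x: Gödel ¬ of 0.64 = 0 (operand ≠ 0)
(~x | ~x) = max(0, 0) = 0
((x & (((~y -> y) & x) -> ((~x -> (y | ~y)) -> y))) | (~x | ~x)) = max(0.55, 0) = 0.55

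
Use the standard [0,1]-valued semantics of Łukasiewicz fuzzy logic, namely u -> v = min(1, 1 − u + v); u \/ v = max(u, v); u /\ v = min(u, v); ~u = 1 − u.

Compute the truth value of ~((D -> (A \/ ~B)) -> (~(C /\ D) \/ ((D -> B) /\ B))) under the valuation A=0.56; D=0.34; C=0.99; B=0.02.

~B: Łukasiewicz ¬ gives 1 − 0.02 = 0.98
(A \/ ~B) = max(0.56, 0.98) = 0.98
(D -> (A \/ ~B)): min(1, 1 − 0.34 + 0.98) = 1
(C /\ D) = min(0.99, 0.34) = 0.34
~(C /\ D): Łukasiewicz ¬ gives 1 − 0.34 = 0.66
(D -> B): min(1, 1 − 0.34 + 0.02) = 0.68
((D -> B) /\ B) = min(0.68, 0.02) = 0.02
(~(C /\ D) \/ ((D -> B) /\ B)) = max(0.66, 0.02) = 0.66
((D -> (A \/ ~B)) -> (~(C /\ D) \/ ((D -> B) /\ B))): min(1, 1 − 1 + 0.66) = 0.66
~((D -> (A \/ ~B)) -> (~(C /\ D) \/ ((D -> B) /\ B))): Łukasiewicz ¬ gives 1 − 0.66 = 0.34

0.34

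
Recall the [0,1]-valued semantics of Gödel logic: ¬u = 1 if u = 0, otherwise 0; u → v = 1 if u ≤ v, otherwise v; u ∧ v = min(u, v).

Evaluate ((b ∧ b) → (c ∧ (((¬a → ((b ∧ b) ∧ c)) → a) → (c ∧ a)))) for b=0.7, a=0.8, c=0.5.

(b ∧ b) = min(0.7, 0.7) = 0.7
¬a: Gödel ¬ of 0.8 = 0 (operand ≠ 0)
(b ∧ b) = min(0.7, 0.7) = 0.7
((b ∧ b) ∧ c) = min(0.7, 0.5) = 0.5
(¬a → ((b ∧ b) ∧ c)): 0 ≤ 0.5, so result = 1
((¬a → ((b ∧ b) ∧ c)) → a): 1 > 0.8, so result = 0.8
(c ∧ a) = min(0.5, 0.8) = 0.5
(((¬a → ((b ∧ b) ∧ c)) → a) → (c ∧ a)): 0.8 > 0.5, so result = 0.5
(c ∧ (((¬a → ((b ∧ b) ∧ c)) → a) → (c ∧ a))) = min(0.5, 0.5) = 0.5
((b ∧ b) → (c ∧ (((¬a → ((b ∧ b) ∧ c)) → a) → (c ∧ a)))): 0.7 > 0.5, so result = 0.5

0.50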